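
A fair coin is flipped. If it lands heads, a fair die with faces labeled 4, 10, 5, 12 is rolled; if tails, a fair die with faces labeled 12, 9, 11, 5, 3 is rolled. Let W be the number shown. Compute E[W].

E[W | heads] = (4+10+5+12)/4 = 31/4.
E[W | tails] = (12+9+11+5+3)/5 = 8.
E[W] = (1/2)·(31/4) + (1/2)·(8) = 63/8.

63/8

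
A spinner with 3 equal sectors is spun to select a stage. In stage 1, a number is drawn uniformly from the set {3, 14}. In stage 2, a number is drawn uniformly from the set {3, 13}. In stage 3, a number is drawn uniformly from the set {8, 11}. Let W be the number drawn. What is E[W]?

E[W | stage 1] = (3+14)/2 = 17/2.
E[W | stage 2] = (3+13)/2 = 8.
E[W | stage 3] = (8+11)/2 = 19/2.
E[W] = (1/3)·(17/2) + (1/3)·(8) + (1/3)·(19/2) = 26/3.

26/3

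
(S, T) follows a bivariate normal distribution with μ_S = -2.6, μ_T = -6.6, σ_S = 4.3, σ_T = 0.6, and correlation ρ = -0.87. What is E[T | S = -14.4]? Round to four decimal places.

-5.1675

E[T | S=x] = μ_T + ρ(σ_T/σ_S)(x − μ_S) for jointly normal variables.
E[T | S=-14.4] = -6.6 + (-0.87)·(0.6/4.3)·(-14.4 − (-2.6)) = -6.6 + (-0.1214)·(-11.8) = -5.1675.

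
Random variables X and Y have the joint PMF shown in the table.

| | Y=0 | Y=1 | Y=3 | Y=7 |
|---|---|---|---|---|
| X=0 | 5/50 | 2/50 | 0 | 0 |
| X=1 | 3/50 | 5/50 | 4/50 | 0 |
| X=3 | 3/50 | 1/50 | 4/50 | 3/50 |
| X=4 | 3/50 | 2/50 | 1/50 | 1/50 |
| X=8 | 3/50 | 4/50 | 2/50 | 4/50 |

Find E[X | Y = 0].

48/17

P(Y = 0) = 17/50.
Σ X·P over the event = 0·(5/50) + 1·(3/50) + 3·(3/50) + 4·(3/50) + 8·(3/50) = 24/25.
E[X | Y = 0] = (24/25) / (17/50) = 48/17.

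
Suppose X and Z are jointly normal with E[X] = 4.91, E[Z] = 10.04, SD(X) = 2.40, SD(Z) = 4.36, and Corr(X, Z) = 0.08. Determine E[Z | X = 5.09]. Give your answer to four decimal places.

For a bivariate normal, E[Z | X=x] = μ_Z + ρ·(σ_Z/σ_X)·(x − μ_X).
E[Z | X=5.09] = 10.04 + (0.08)·(4.36/2.40)·(5.09 − (4.91)) = 10.04 + (0.14533)·(0.18) = 10.0662.

10.0662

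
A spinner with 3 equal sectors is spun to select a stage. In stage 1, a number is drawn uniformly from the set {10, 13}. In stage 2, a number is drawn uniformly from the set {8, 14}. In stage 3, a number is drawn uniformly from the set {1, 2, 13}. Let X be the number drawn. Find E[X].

167/18

E[X | stage 1] = (10+13)/2 = 23/2.
E[X | stage 2] = (8+14)/2 = 11.
E[X | stage 3] = (1+2+13)/3 = 16/3.
E[X] = (1/3)·(23/2) + (1/3)·(11) + (1/3)·(16/3) = 167/18.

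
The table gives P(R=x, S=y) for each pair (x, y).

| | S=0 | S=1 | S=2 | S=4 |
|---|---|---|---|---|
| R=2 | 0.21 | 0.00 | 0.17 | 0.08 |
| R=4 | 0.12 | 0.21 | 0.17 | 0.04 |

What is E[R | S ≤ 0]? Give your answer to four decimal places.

P(S ≤ 0) = 0.33.
Σ R·P over the event = 2·(0.21) + 4·(0.12) = 0.90.
E[R | S ≤ 0] = (0.90) / (0.33) = 2.7273.

2.7273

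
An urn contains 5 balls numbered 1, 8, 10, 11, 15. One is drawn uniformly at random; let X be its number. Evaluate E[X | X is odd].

P(X is odd) = 3/5.
Σ over the event: 1·1/5 + 11·1/5 + 15·1/5 = 27/5.
E[X | X is odd] = (27/5) / (3/5) = 9.

9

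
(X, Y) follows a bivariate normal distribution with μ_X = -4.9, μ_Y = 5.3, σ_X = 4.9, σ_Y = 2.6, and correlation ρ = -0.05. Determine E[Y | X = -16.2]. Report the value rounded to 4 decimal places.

E[Y | X=x] = μ_Y + ρ(σ_Y/σ_X)(x − μ_X) for jointly normal variables.
E[Y | X=-16.2] = 5.3 + (-0.05)·(2.6/4.9)·(-16.2 − (-4.9)) = 5.3 + (-0.026531)·(-11.3) = 5.5998.

5.5998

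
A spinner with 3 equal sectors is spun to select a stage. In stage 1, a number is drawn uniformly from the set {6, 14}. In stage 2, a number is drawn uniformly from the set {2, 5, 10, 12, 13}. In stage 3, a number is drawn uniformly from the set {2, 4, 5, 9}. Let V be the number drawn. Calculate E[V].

E[V | stage 1] = (6+14)/2 = 10.
E[V | stage 2] = (2+5+10+12+13)/5 = 42/5.
E[V | stage 3] = (2+4+5+9)/4 = 5.
E[V] = (1/3)·(10) + (1/3)·(42/5) + (1/3)·(5) = 39/5.

39/5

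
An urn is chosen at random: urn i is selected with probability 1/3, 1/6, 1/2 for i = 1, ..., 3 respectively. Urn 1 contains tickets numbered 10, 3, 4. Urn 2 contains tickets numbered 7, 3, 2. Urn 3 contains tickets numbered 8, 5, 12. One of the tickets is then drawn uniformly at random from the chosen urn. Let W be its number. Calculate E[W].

121/18

E[W | urn 1] = (10+3+4)/3 = 17/3.
E[W | urn 2] = (7+3+2)/3 = 4.
E[W | urn 3] = (8+5+12)/3 = 25/3.
By the law of total expectation,
E[W] = (1/3)·(17/3) + (1/6)·(4) + (1/2)·(25/3) = 121/18.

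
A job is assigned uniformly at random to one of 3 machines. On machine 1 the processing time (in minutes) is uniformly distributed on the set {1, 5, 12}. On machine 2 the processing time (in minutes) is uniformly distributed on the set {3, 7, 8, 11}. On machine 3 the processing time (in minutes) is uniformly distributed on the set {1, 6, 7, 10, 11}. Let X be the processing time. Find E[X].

E[X | machine 1] = (1+5+12)/3 = 6.
E[X | machine 2] = (3+7+8+11)/4 = 29/4.
E[X | machine 3] = (1+6+7+10+11)/5 = 7.
E[X] = (1/3)·(6) + (1/3)·(29/4) + (1/3)·(7) = 27/4.

27/4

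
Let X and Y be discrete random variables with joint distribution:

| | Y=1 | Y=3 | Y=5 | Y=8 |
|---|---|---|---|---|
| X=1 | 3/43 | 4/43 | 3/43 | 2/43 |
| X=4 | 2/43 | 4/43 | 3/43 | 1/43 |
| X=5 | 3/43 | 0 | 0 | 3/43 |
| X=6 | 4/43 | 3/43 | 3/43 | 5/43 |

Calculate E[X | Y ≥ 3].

122/31

P(Y ≥ 3) = 31/43.
Summing X·P(X=x,Y=y) over the conditioning event gives 122/43.
E[X | Y ≥ 3] = (122/43) / (31/43) = 122/31.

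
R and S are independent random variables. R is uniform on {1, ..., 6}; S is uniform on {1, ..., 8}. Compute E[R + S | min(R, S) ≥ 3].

P(min(R, S) ≥ 3) = 1/2.
Summing (R+S)·P(x,y) over outcomes with min(R, S) ≥ 3 gives 5.
E[R + S | min(R, S) ≥ 3] = (5) / (1/2) = 10.

10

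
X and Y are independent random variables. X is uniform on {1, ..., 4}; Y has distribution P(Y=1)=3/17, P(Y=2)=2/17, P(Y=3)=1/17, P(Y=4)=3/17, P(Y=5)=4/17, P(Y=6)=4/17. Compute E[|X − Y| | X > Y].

P(X > Y) = 7/34.
Summing |X−Y|·P(x,y) over outcomes with X > Y gives 25/68.
E[|X − Y| | X > Y] = (25/68) / (7/34) = 25/14.

25/14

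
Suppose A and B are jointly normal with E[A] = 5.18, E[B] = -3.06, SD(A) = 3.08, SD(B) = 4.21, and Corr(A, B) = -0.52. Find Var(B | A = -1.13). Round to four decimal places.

For a bivariate normal, Var(B | A=x) = σ_B²(1 − ρ²).
Var(B | A=-1.13) = (4.21)²·(1 − (-0.52)²) = 17.7241·0.7296 = 12.9315.

12.9315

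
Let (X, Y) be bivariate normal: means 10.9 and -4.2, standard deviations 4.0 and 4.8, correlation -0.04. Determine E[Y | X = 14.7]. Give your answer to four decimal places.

E[Y | X=x] = μ_Y + ρ(σ_Y/σ_X)(x − μ_X) for jointly normal variables.
E[Y | X=14.7] = -4.2 + (-0.04)·(4.8/4.0)·(14.7 − (10.9)) = -4.2 + (-0.048)·(3.8) = -4.3824.

-4.3824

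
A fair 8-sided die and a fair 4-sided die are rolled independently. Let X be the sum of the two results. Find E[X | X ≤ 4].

P(X ≤ 4) = 3/16.
Σ over the event: 2·1/32 + 3·1/16 + 4·3/32 = 5/8.
E[X | X ≤ 4] = (5/8) / (3/16) = 10/3.

10/3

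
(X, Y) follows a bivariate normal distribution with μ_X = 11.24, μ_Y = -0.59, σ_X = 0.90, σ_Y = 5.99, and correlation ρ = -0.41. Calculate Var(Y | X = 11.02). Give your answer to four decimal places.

29.8487

For a bivariate normal, Var(Y | X=x) = σ_Y²(1 − ρ²).
Var(Y | X=11.02) = (5.99)²·(1 − (-0.41)²) = 35.8801·0.8319 = 29.8487.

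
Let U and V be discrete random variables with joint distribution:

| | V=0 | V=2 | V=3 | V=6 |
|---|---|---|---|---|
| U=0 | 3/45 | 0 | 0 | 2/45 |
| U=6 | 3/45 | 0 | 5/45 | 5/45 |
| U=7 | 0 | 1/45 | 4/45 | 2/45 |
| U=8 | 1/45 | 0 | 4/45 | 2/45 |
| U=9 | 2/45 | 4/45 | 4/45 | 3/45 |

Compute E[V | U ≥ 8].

P(U ≥ 8) = 4/9.
Σ V·P over the event = 0·(1/45) + 3·(4/45) + 6·(2/45) + 0·(2/45) + 2·(4/45) + 3·(4/45) + 6·(3/45) = 62/45.
E[V | U ≥ 8] = (62/45) / (4/9) = 31/10.

31/10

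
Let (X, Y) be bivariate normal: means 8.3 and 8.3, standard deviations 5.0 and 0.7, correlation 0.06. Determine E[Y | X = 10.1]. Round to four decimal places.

8.3151

E[Y | X=x] = μ_Y + ρ(σ_Y/σ_X)(x − μ_X) for jointly normal variables.
E[Y | X=10.1] = 8.3 + (0.06)·(0.7/5.0)·(10.1 − (8.3)) = 8.3 + (0.0084)·(1.8) = 8.3151.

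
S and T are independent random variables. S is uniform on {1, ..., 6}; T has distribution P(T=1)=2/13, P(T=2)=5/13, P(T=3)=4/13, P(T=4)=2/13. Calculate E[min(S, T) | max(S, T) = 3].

36/19

P(max(S, T) = 3) = 19/78.
Summing min(S,T)·P(x,y) over outcomes with max(S, T) = 3 gives 6/13.
E[min(S, T) | max(S, T) = 3] = (6/13) / (19/78) = 36/19.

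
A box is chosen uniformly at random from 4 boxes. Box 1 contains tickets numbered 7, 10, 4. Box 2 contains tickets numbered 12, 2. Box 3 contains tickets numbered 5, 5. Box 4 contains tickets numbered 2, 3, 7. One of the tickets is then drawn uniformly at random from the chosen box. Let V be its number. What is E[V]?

E[V | box 1] = (7+10+4)/3 = 7.
E[V | box 2] = (12+2)/2 = 7.
E[V | box 3] = (5+5)/2 = 5.
E[V | box 4] = (2+3+7)/3 = 4.
By the law of total expectation,
E[V] = (1/4)·(7) + (1/4)·(7) + (1/4)·(5) + (1/4)·(4) = 23/4.

23/4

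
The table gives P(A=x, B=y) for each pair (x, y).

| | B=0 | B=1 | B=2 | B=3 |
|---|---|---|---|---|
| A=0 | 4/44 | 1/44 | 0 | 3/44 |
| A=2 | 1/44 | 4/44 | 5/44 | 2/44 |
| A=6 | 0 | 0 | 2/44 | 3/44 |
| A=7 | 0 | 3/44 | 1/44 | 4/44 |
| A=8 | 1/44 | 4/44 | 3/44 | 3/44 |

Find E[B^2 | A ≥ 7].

86/19

P(A ≥ 7) = 19/44.
Σ B^2·P over the event = 1·(3/44) + 4·(1/44) + 9·(4/44) + 0·(1/44) + 1·(4/44) + 4·(3/44) + 9·(3/44) = 43/22.
E[B^2 | A ≥ 7] = (43/22) / (19/44) = 86/19.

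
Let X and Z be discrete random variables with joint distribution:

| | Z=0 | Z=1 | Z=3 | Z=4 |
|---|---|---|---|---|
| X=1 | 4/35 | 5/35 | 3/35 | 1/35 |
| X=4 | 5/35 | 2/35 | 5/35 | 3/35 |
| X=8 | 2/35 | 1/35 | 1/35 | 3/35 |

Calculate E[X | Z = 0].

P(Z = 0) = 11/35.
Σ X·P over the event = 1·(4/35) + 4·(5/35) + 8·(2/35) = 8/7.
E[X | Z = 0] = (8/7) / (11/35) = 40/11.

40/11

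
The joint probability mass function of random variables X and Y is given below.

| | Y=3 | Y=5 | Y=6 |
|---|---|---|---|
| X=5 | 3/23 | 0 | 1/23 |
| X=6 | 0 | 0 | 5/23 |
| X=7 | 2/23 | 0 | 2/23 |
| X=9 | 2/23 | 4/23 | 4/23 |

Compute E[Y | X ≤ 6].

5

P(X ≤ 6) = 9/23.
Σ Y·P over the event = 3·(3/23) + 6·(1/23) + 6·(5/23) = 45/23.
E[Y | X ≤ 6] = (45/23) / (9/23) = 5.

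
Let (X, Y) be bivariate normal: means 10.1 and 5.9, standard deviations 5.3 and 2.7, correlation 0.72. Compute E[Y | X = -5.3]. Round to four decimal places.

0.2514

The regression of Y on X has slope ρ·σ_Y/σ_X and passes through (μ_X, μ_Y).
E[Y | X=-5.3] = 5.9 + (0.72)·(2.7/5.3)·(-5.3 − (10.1)) = 5.9 + (0.36679)·(-15.4) = 0.2514.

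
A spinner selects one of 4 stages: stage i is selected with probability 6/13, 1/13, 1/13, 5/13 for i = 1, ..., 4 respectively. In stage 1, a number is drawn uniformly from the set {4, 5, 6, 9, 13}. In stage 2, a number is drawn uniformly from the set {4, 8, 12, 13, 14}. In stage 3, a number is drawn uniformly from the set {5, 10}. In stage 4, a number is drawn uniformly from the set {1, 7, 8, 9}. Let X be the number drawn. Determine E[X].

1867/260

E[X | stage 1] = (4+5+6+9+13)/5 = 37/5.
E[X | stage 2] = (4+8+12+13+14)/5 = 51/5.
E[X | stage 3] = (5+10)/2 = 15/2.
E[X | stage 4] = (1+7+8+9)/4 = 25/4.
By the law of total expectation,
E[X] = (6/13)·(37/5) + (1/13)·(51/5) + (1/13)·(15/2) + (5/13)·(25/4) = 1867/260.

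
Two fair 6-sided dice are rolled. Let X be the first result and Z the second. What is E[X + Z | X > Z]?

7

P(X > Z) = 5/12.
Summing (X+Z)·P(x,y) over outcomes with X > Z gives 35/12.
E[X + Z | X > Z] = (35/12) / (5/12) = 7.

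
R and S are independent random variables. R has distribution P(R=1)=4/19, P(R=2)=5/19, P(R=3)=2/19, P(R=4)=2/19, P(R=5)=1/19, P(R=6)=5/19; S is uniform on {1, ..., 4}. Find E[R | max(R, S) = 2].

P(max(R, S) = 2) = 7/38.
Summing R·P(x,y) over outcomes with max(R, S) = 2 gives 6/19.
E[R | max(R, S) = 2] = (6/19) / (7/38) = 12/7.

12/7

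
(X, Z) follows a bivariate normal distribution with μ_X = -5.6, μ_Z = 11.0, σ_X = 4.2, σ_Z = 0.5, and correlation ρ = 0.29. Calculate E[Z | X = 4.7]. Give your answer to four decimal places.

The regression of Z on X has slope ρ·σ_Z/σ_X and passes through (μ_X, μ_Z).
E[Z | X=4.7] = 11.0 + (0.29)·(0.5/4.2)·(4.7 − (-5.6)) = 11.0 + (0.034524)·(10.3) = 11.3556.

11.3556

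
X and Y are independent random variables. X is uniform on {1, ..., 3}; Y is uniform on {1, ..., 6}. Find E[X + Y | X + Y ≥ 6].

64/9

Outcomes with X + Y ≥ 6: (1,5), (1,6), (2,4), (2,5), (2,6), (3,3), (3,4), (3,5), (3,6), each with probability 1/18.
E[X + Y | X + Y ≥ 6] = (6 + 7 + 6 + 7 + 8 + 6 + 7 + 8 + 9) / 9 = 64/9.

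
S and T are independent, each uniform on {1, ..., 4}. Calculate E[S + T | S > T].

P(S > T) = 3/8.
Summing (S+T)·P(x,y) over outcomes with S > T gives 15/8.
E[S + T | S > T] = (15/8) / (3/8) = 5.

5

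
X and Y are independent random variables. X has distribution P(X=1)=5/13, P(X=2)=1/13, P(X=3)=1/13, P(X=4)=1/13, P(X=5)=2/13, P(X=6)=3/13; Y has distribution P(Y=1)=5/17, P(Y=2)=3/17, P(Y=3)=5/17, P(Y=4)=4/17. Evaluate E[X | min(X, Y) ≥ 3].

P(min(X, Y) ≥ 3) = 63/221.
Summing X·P(x,y) over outcomes with min(X, Y) ≥ 3 gives 315/221.
E[X | min(X, Y) ≥ 3] = (315/221) / (63/221) = 5.

5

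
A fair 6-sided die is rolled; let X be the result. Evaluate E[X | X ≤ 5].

3

Given X ≤ 5, X is equally likely to be any of {1, 2, 3, 4, 5}.
E[X | X ≤ 5] = (1 + 2 + 3 + 4 + 5) / 5 = 3.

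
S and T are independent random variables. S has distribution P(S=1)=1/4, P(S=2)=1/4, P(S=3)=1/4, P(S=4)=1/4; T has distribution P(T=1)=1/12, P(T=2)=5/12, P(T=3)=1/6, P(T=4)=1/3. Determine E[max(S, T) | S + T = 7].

4

P(S + T = 7) = 1/8.
Summing max(S,T)·P(x,y) over outcomes with S + T = 7 gives 1/2.
E[max(S, T) | S + T = 7] = (1/2) / (1/8) = 4.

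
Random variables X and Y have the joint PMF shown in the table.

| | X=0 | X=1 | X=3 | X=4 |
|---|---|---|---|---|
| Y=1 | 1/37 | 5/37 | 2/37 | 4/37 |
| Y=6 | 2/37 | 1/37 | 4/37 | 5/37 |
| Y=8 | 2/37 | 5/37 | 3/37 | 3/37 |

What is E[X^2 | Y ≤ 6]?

17/2

P(Y ≤ 6) = 24/37.
Σ X^2·P over the event = 0·(1/37) + 0·(2/37) + 1·(5/37) + 1·(1/37) + 9·(2/37) + 9·(4/37) + 16·(4/37) + 16·(5/37) = 204/37.
E[X^2 | Y ≤ 6] = (204/37) / (24/37) = 17/2.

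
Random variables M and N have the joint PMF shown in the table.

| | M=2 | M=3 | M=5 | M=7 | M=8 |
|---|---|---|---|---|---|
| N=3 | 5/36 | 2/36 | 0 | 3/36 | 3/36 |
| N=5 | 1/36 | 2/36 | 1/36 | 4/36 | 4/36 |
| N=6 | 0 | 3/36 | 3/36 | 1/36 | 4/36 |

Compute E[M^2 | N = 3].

29

P(N = 3) = 13/36.
Σ M^2·P over the event = 4·(5/36) + 9·(2/36) + 49·(3/36) + 64·(3/36) = 377/36.
E[M^2 | N = 3] = (377/36) / (13/36) = 29.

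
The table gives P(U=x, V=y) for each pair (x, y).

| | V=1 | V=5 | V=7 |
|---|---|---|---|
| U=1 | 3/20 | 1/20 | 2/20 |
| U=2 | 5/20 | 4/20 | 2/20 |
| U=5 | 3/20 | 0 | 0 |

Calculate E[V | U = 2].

P(U = 2) = 11/20.
Σ V·P over the event = 1·(5/20) + 5·(4/20) + 7·(2/20) = 39/20.
E[V | U = 2] = (39/20) / (11/20) = 39/11.

39/11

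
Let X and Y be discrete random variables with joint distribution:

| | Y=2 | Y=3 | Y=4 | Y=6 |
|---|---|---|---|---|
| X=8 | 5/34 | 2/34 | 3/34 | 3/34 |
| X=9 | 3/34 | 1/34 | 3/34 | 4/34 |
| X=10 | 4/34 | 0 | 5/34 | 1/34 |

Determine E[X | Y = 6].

P(Y = 6) = 4/17.
Summing X·P(X=x,Y=y) over the conditioning event gives 35/17.
E[X | Y = 6] = (35/17) / (4/17) = 35/4.

35/4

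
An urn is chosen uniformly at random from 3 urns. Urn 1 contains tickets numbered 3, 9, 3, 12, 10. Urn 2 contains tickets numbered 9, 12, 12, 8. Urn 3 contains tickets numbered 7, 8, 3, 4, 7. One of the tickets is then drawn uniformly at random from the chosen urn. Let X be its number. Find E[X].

469/60

E[X | urn 1] = (3+9+3+12+10)/5 = 37/5.
E[X | urn 2] = (9+12+12+8)/4 = 41/4.
E[X | urn 3] = (7+8+3+4+7)/5 = 29/5.
E[X] = (1/3)·(37/5) + (1/3)·(41/4) + (1/3)·(29/5) = 469/60.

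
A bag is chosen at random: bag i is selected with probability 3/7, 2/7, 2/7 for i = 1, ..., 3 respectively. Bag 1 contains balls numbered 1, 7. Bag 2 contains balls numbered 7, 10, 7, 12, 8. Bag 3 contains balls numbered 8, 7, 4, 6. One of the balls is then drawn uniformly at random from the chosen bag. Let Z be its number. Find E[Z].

E[Z | bag 1] = (1+7)/2 = 4.
E[Z | bag 2] = (7+10+7+12+8)/5 = 44/5.
E[Z | bag 3] = (8+7+4+6)/4 = 25/4.
E[Z] = (3/7)·(4) + (2/7)·(44/5) + (2/7)·(25/4) = 421/70.

421/70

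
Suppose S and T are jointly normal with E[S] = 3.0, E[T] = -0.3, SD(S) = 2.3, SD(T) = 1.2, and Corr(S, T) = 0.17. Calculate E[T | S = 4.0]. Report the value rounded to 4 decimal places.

The regression of T on S has slope ρ·σ_T/σ_S and passes through (μ_S, μ_T).
E[T | S=4.0] = -0.3 + (0.17)·(1.2/2.3)·(4.0 − (3.0)) = -0.3 + (0.088696)·(1) = -0.2113.

-0.2113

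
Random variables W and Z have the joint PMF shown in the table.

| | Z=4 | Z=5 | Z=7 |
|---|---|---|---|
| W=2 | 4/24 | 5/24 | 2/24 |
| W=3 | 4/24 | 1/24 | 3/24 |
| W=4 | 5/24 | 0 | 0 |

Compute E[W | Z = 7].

P(Z = 7) = 5/24.
Σ W·P over the event = 2·(2/24) + 3·(3/24) = 13/24.
E[W | Z = 7] = (13/24) / (5/24) = 13/5.

13/5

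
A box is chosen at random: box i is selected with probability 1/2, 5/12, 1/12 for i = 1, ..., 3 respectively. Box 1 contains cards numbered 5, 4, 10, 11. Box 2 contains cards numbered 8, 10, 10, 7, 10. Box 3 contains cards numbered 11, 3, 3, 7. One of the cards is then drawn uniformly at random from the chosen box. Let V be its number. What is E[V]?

8

E[V | box 1] = (5+4+10+11)/4 = 15/2.
E[V | box 2] = (8+10+10+7+10)/5 = 9.
E[V | box 3] = (11+3+3+7)/4 = 6.
By the law of total expectation,
E[V] = (1/2)·(15/2) + (5/12)·(9) + (1/12)·(6) = 8.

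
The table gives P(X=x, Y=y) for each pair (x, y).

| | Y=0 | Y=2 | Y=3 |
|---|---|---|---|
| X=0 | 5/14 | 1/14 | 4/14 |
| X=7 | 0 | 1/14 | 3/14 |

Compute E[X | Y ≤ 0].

P(Y ≤ 0) = 5/14.
Σ X·P over the event = 0·(5/14) = 0.
E[X | Y ≤ 0] = (0) / (5/14) = 0.

0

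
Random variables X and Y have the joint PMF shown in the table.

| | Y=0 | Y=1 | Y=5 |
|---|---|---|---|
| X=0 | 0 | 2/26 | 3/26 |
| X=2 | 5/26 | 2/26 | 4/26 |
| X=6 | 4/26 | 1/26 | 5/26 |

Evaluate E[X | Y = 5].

19/6

P(Y = 5) = 6/13.
Summing X·P(X=x,Y=y) over the conditioning event gives 19/13.
E[X | Y = 5] = (19/13) / (6/13) = 19/6.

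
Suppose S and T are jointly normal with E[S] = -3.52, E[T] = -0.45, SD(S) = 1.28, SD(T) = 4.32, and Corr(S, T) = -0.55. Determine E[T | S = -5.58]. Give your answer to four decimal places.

3.3739

For a bivariate normal, E[T | S=x] = μ_T + ρ·(σ_T/σ_S)·(x − μ_S).
E[T | S=-5.58] = -0.45 + (-0.55)·(4.32/1.28)·(-5.58 − (-3.52)) = -0.45 + (-1.85625)·(-2.06) = 3.3739.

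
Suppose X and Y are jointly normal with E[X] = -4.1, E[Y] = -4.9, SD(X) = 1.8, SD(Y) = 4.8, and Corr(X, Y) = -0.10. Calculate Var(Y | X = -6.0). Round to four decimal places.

22.8096

Var(Y | X=x) = (1 − ρ²)·σ_Y².
Var(Y | X=-6.0) = (4.8)²·(1 − (-0.10)²) = 23.04·0.99 = 22.8096.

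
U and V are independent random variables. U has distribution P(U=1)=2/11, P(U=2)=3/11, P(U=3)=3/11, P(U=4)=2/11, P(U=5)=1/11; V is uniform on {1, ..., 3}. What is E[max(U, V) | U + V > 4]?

P(U + V > 4) = 6/11.
Summing max(U,V)·P(x,y) over outcomes with U + V > 4 gives 2.
E[max(U, V) | U + V > 4] = (2) / (6/11) = 11/3.

11/3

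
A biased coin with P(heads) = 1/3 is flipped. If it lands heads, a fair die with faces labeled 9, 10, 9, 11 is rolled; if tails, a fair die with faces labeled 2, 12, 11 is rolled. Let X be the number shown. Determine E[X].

317/36

E[X | heads] = (9+10+9+11)/4 = 39/4.
E[X | tails] = (2+12+11)/3 = 25/3.
By the law of total expectation,
E[X] = (1/3)·(39/4) + (2/3)·(25/3) = 317/36.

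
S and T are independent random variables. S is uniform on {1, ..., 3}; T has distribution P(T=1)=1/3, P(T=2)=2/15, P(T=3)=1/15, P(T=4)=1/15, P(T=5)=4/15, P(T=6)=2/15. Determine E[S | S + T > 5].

44/21

P(S + T > 5) = 7/15.
Summing S·P(x,y) over outcomes with S + T > 5 gives 44/45.
E[S | S + T > 5] = (44/45) / (7/15) = 44/21.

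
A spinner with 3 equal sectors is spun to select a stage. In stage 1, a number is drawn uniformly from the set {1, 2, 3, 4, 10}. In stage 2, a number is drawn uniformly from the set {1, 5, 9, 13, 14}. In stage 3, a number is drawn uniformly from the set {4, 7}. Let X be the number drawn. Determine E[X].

179/30

E[X | stage 1] = (1+2+3+4+10)/5 = 4.
E[X | stage 2] = (1+5+9+13+14)/5 = 42/5.
E[X | stage 3] = (4+7)/2 = 11/2.
By the law of total expectation,
E[X] = (1/3)·(4) + (1/3)·(42/5) + (1/3)·(11/2) = 179/30.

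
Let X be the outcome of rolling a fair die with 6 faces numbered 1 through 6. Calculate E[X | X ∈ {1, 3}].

2

P(X ∈ {1, 3}) = 1/3.
Σ over the event: 1·1/6 + 3·1/6 = 2/3.
E[X | X ∈ {1, 3}] = (2/3) / (1/3) = 2.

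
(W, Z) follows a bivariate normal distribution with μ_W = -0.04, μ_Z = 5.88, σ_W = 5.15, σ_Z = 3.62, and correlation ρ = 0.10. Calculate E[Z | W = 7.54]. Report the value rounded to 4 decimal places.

6.4128

For a bivariate normal, E[Z | W=x] = μ_Z + ρ·(σ_Z/σ_W)·(x − μ_W).
E[Z | W=7.54] = 5.88 + (0.10)·(3.62/5.15)·(7.54 − (-0.04)) = 5.88 + (0.070291)·(7.58) = 6.4128.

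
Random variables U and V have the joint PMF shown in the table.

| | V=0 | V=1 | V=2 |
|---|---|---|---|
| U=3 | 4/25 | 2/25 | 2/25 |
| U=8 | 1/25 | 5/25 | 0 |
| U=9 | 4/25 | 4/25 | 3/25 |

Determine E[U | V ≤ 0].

P(V ≤ 0) = 9/25.
Σ U·P over the event = 3·(4/25) + 8·(1/25) + 9·(4/25) = 56/25.
E[U | V ≤ 0] = (56/25) / (9/25) = 56/9.

56/9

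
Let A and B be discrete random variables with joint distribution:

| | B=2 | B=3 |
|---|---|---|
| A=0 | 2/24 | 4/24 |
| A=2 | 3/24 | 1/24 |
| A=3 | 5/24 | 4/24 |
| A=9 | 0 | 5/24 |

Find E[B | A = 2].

P(A = 2) = 1/6.
Summing B·P(A=x,B=y) over the conditioning event gives 3/8.
E[B | A = 2] = (3/8) / (1/6) = 9/4.

9/4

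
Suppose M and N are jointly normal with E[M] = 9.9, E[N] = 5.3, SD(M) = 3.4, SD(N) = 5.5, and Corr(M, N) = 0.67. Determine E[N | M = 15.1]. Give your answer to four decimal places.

E[N | M=x] = μ_N + ρ(σ_N/σ_M)(x − μ_M) for jointly normal variables.
E[N | M=15.1] = 5.3 + (0.67)·(5.5/3.4)·(15.1 − (9.9)) = 5.3 + (1.08382)·(5.2) = 10.9359.

10.9359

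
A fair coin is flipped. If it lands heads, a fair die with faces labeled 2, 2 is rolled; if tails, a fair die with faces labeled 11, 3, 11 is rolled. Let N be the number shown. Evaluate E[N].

31/6

E[N | heads] = (2+2)/2 = 2.
E[N | tails] = (11+3+11)/3 = 25/3.
By the law of total expectation,
E[N] = (1/2)·(2) + (1/2)·(25/3) = 31/6.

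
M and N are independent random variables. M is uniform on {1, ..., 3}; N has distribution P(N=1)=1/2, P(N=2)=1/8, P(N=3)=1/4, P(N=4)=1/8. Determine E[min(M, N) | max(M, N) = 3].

P(max(M, N) = 3) = 11/24.
Summing min(M,N)·P(x,y) over outcomes with max(M, N) = 3 gives 3/4.
E[min(M, N) | max(M, N) = 3] = (3/4) / (11/24) = 18/11.

18/11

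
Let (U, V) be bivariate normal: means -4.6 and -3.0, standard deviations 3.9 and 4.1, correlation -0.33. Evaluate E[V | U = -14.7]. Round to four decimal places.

0.5039

The regression of V on U has slope ρ·σ_V/σ_U and passes through (μ_U, μ_V).
E[V | U=-14.7] = -3.0 + (-0.33)·(4.1/3.9)·(-14.7 − (-4.6)) = -3.0 + (-0.34692)·(-10.1) = 0.5039.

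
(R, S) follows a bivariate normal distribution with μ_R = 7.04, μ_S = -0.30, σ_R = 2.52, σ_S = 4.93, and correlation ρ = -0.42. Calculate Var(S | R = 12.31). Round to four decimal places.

Var(S | R=x) = (1 − ρ²)·σ_S².
Var(S | R=12.31) = (4.93)²·(1 − (-0.42)²) = 24.3049·0.8236 = 20.0175.

20.0175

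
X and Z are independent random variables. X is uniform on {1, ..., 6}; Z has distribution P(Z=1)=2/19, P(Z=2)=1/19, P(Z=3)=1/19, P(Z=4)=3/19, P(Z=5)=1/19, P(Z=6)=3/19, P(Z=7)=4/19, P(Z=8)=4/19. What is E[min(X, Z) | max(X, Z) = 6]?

P(max(X, Z) = 6) = 13/57.
Summing min(X,Z)·P(x,y) over outcomes with max(X, Z) = 6 gives 29/38.
E[min(X, Z) | max(X, Z) = 6] = (29/38) / (13/57) = 87/26.

87/26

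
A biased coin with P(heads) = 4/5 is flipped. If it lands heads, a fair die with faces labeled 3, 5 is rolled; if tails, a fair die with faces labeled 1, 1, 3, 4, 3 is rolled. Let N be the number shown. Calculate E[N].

E[N | heads] = (3+5)/2 = 4.
E[N | tails] = (1+1+3+4+3)/5 = 12/5.
E[N] = (4/5)·(4) + (1/5)·(12/5) = 92/25.

92/25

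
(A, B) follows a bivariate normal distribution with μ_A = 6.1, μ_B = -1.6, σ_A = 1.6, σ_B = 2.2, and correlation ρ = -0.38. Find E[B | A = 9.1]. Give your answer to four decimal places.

The regression of B on A has slope ρ·σ_B/σ_A and passes through (μ_A, μ_B).
E[B | A=9.1] = -1.6 + (-0.38)·(2.2/1.6)·(9.1 − (6.1)) = -1.6 + (-0.5225)·(3) = -3.1675.

-3.1675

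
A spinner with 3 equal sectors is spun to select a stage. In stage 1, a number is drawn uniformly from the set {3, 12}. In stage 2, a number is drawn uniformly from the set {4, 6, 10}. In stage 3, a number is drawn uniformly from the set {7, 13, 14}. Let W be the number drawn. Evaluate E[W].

E[W | stage 1] = (3+12)/2 = 15/2.
E[W | stage 2] = (4+6+10)/3 = 20/3.
E[W | stage 3] = (7+13+14)/3 = 34/3.
E[W] = (1/3)·(15/2) + (1/3)·(20/3) + (1/3)·(34/3) = 17/2.

17/2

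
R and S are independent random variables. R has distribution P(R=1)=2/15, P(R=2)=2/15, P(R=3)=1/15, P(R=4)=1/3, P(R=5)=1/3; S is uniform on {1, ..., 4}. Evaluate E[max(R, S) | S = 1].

18/5

P(S = 1) = 1/4.
Summing max(R,S)·P(x,y) over outcomes with S = 1 gives 9/10.
E[max(R, S) | S = 1] = (9/10) / (1/4) = 18/5.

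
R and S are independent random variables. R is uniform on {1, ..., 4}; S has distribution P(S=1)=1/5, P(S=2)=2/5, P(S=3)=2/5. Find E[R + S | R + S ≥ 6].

P(R + S ≥ 6) = 3/10.
Summing (R+S)·P(x,y) over outcomes with R + S ≥ 6 gives 19/10.
E[R + S | R + S ≥ 6] = (19/10) / (3/10) = 19/3.

19/3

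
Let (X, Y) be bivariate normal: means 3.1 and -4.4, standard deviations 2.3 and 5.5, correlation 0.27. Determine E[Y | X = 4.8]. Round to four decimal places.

The regression of Y on X has slope ρ·σ_Y/σ_X and passes through (μ_X, μ_Y).
E[Y | X=4.8] = -4.4 + (0.27)·(5.5/2.3)·(4.8 − (3.1)) = -4.4 + (0.64565)·(1.7) = -3.3024.

-3.3024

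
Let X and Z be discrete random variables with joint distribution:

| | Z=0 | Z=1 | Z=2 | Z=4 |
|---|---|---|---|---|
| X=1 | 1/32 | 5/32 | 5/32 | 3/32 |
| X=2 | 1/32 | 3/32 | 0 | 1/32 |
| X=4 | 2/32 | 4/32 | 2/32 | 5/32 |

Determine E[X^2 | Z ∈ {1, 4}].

8

P(Z ∈ {1, 4}) = 21/32.
Summing X^2·P(X=x,Z=y) over the conditioning event gives 21/4.
E[X^2 | Z ∈ {1, 4}] = (21/4) / (21/32) = 8.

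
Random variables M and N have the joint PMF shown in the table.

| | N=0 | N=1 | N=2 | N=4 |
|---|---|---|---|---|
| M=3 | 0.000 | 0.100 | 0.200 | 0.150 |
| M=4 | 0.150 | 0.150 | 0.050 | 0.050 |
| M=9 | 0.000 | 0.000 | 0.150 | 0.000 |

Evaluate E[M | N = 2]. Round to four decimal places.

P(N = 2) = 0.400.
Summing M·P(M=x,N=y) over the conditioning event gives 2.150.
E[M | N = 2] = (2.150) / (0.400) = 5.3750.

5.3750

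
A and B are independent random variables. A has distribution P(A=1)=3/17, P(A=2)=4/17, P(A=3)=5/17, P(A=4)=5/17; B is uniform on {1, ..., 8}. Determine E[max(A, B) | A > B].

98/29

P(A > B) = 29/136.
Summing max(A,B)·P(x,y) over outcomes with A > B gives 49/68.
E[max(A, B) | A > B] = (49/68) / (29/136) = 98/29.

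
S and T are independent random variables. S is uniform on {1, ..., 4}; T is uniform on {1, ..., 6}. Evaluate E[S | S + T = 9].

P(S + T = 9) = 1/12.
Summing S·P(x,y) over outcomes with S + T = 9 gives 7/24.
E[S | S + T = 9] = (7/24) / (1/12) = 7/2.

7/2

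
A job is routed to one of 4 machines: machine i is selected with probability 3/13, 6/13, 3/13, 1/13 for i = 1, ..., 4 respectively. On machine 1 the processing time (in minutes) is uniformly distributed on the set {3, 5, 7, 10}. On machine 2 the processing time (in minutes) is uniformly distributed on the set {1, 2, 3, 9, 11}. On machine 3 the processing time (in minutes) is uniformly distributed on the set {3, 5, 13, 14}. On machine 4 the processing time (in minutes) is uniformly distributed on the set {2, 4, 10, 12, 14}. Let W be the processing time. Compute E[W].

423/65

E[W | machine 1] = (3+5+7+10)/4 = 25/4.
E[W | machine 2] = (1+2+3+9+11)/5 = 26/5.
E[W | machine 3] = (3+5+13+14)/4 = 35/4.
E[W | machine 4] = (2+4+10+12+14)/5 = 42/5.
By the law of total expectation,
E[W] = (3/13)·(25/4) + (6/13)·(26/5) + (3/13)·(35/4) + (1/13)·(42/5) = 423/65.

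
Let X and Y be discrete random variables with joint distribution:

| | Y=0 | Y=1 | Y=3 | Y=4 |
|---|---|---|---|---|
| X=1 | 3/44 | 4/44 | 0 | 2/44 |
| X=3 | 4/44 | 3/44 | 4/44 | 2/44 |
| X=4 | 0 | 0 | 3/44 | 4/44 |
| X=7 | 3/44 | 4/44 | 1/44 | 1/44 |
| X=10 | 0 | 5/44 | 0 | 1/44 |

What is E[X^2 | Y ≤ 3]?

523/17

P(Y ≤ 3) = 17/22.
Summing X^2·P(X=x,Y=y) over the conditioning event gives 523/22.
E[X^2 | Y ≤ 3] = (523/22) / (17/22) = 523/17.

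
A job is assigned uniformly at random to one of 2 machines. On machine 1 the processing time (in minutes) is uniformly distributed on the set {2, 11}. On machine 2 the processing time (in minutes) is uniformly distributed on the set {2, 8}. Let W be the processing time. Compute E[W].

23/4

E[W | machine 1] = (2+11)/2 = 13/2.
E[W | machine 2] = (2+8)/2 = 5.
By the law of total expectation,
E[W] = (1/2)·(13/2) + (1/2)·(5) = 23/4.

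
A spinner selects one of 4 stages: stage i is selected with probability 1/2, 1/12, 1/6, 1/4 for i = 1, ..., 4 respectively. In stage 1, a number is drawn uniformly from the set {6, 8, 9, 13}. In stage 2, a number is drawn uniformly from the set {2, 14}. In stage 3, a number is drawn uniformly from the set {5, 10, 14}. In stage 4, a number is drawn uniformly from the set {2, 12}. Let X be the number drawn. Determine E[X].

307/36

E[X | stage 1] = (6+8+9+13)/4 = 9.
E[X | stage 2] = (2+14)/2 = 8.
E[X | stage 3] = (5+10+14)/3 = 29/3.
E[X | stage 4] = (2+12)/2 = 7.
E[X] = (1/2)·(9) + (1/12)·(8) + (1/6)·(29/3) + (1/4)·(7) = 307/36.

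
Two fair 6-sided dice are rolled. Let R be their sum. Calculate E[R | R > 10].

34/3

P(R > 10) = 1/12.
Σ over the event: 11·1/18 + 12·1/36 = 17/18.
E[R | R > 10] = (17/18) / (1/12) = 34/3.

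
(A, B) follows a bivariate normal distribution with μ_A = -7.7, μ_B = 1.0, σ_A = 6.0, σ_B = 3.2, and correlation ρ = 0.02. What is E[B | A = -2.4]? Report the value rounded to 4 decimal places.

1.0565

The regression of B on A has slope ρ·σ_B/σ_A and passes through (μ_A, μ_B).
E[B | A=-2.4] = 1.0 + (0.02)·(3.2/6.0)·(-2.4 − (-7.7)) = 1.0 + (0.010667)·(5.3) = 1.0565.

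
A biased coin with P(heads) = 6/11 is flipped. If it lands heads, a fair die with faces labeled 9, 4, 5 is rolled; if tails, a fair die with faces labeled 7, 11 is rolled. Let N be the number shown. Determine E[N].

81/11

E[N | heads] = (9+4+5)/3 = 6.
E[N | tails] = (7+11)/2 = 9.
E[N] = (6/11)·(6) + (5/11)·(9) = 81/11.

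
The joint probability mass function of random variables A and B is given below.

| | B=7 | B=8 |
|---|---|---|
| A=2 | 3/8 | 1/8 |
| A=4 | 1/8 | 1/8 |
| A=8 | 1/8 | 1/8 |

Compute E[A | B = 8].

P(B = 8) = 3/8.
Σ A·P over the event = 2·(1/8) + 4·(1/8) + 8·(1/8) = 7/4.
E[A | B = 8] = (7/4) / (3/8) = 14/3.

14/3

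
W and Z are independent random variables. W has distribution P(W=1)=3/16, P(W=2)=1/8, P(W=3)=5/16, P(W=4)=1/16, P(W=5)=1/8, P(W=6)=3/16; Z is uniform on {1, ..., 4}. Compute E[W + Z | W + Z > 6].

P(W + Z > 6) = 25/64.
Summing (W+Z)·P(x,y) over outcomes with W + Z > 6 gives 25/8.
E[W + Z | W + Z > 6] = (25/8) / (25/64) = 8.

8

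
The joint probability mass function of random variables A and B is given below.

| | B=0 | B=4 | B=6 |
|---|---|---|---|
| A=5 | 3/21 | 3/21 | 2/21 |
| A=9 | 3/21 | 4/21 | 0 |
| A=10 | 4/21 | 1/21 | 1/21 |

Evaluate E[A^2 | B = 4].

P(B = 4) = 8/21.
Σ A^2·P over the event = 25·(3/21) + 81·(4/21) + 100·(1/21) = 499/21.
E[A^2 | B = 4] = (499/21) / (8/21) = 499/8.

499/8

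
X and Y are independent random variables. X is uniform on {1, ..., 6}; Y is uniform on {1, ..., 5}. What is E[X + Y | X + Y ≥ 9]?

29/3

P(X + Y ≥ 9) = 1/5.
Summing (X+Y)·P(x,y) over outcomes with X + Y ≥ 9 gives 29/15.
E[X + Y | X + Y ≥ 9] = (29/15) / (1/5) = 29/3.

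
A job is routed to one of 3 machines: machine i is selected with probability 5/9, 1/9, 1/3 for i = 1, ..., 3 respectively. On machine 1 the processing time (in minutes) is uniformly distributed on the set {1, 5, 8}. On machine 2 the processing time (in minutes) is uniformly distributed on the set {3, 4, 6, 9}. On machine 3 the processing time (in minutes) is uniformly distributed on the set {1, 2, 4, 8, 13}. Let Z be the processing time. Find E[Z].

1369/270

E[Z | machine 1] = (1+5+8)/3 = 14/3.
E[Z | machine 2] = (3+4+6+9)/4 = 11/2.
E[Z | machine 3] = (1+2+4+8+13)/5 = 28/5.
E[Z] = (5/9)·(14/3) + (1/9)·(11/2) + (1/3)·(28/5) = 1369/270.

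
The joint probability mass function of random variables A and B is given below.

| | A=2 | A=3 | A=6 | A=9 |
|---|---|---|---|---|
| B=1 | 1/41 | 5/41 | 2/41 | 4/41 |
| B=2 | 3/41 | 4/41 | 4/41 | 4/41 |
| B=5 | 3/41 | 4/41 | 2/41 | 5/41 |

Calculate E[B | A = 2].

22/7

P(A = 2) = 7/41.
Σ B·P over the event = 1·(1/41) + 2·(3/41) + 5·(3/41) = 22/41.
E[B | A = 2] = (22/41) / (7/41) = 22/7.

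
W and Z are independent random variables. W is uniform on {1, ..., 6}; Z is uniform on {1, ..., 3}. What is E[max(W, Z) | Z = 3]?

4

Outcomes with Z = 3: (1,3), (2,3), (3,3), (4,3), (5,3), (6,3), each with probability 1/18.
E[max(W, Z) | Z = 3] = (3 + 3 + 3 + 4 + 5 + 6) / 6 = 4.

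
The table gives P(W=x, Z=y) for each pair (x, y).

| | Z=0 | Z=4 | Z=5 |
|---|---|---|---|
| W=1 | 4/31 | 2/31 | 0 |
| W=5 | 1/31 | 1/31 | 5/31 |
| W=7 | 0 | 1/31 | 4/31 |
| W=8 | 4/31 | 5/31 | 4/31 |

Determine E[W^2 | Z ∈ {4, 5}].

P(Z ∈ {4, 5}) = 22/31.
Summing W^2·P(W=x,Z=y) over the conditioning event gives 973/31.
E[W^2 | Z ∈ {4, 5}] = (973/31) / (22/31) = 973/22.

973/22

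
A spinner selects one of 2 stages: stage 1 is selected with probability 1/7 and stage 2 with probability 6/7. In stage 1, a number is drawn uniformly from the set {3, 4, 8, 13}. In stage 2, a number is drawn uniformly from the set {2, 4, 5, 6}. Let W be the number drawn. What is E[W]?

E[W | stage 1] = (3+4+8+13)/4 = 7.
E[W | stage 2] = (2+4+5+6)/4 = 17/4.
E[W] = (1/7)·(7) + (6/7)·(17/4) = 65/14.

65/14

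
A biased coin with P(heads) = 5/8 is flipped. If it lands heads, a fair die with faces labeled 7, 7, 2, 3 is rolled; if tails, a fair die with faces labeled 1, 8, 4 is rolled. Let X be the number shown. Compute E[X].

147/32

E[X | heads] = (7+7+2+3)/4 = 19/4.
E[X | tails] = (1+8+4)/3 = 13/3.
By the law of total expectation,
E[X] = (5/8)·(19/4) + (3/8)·(13/3) = 147/32.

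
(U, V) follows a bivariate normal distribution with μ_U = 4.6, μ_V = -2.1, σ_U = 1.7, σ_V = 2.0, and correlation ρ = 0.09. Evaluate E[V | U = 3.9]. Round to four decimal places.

The regression of V on U has slope ρ·σ_V/σ_U and passes through (μ_U, μ_V).
E[V | U=3.9] = -2.1 + (0.09)·(2.0/1.7)·(3.9 − (4.6)) = -2.1 + (0.10588)·(-0.7) = -2.1741.

-2.1741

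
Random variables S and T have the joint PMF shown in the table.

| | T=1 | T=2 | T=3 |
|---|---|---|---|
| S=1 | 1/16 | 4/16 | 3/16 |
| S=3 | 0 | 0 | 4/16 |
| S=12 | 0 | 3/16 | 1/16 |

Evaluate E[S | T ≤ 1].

1

P(T ≤ 1) = 1/16.
Σ S·P over the event = 1·(1/16) = 1/16.
E[S | T ≤ 1] = (1/16) / (1/16) = 1.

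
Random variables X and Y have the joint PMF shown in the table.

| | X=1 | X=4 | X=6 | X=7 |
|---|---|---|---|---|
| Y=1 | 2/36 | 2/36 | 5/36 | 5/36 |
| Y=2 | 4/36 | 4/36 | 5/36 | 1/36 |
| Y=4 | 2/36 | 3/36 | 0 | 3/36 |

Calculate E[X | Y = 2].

57/14

P(Y = 2) = 7/18.
Σ X·P over the event = 1·(4/36) + 4·(4/36) + 6·(5/36) + 7·(1/36) = 19/12.
E[X | Y = 2] = (19/12) / (7/18) = 57/14.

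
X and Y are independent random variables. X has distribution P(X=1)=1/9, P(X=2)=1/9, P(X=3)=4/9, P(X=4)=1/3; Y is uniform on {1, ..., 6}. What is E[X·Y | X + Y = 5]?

46/9

P(X + Y = 5) = 1/6.
Summing XY·P(x,y) over outcomes with X + Y = 5 gives 23/27.
E[X·Y | X + Y = 5] = (23/27) / (1/6) = 46/9.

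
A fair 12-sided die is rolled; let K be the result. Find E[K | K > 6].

19/2

Given K > 6, K is equally likely to be any of {7, 8, 9, 10, 11, 12}.
E[K | K > 6] = (7 + 8 + 9 + 10 + 11 + 12) / 6 = 19/2.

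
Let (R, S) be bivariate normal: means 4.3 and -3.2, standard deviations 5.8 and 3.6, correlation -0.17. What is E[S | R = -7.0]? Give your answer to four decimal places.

-2.0077

E[S | R=x] = μ_S + ρ(σ_S/σ_R)(x − μ_R) for jointly normal variables.
E[S | R=-7.0] = -3.2 + (-0.17)·(3.6/5.8)·(-7.0 − (4.3)) = -3.2 + (-0.105517)·(-11.3) = -2.0077.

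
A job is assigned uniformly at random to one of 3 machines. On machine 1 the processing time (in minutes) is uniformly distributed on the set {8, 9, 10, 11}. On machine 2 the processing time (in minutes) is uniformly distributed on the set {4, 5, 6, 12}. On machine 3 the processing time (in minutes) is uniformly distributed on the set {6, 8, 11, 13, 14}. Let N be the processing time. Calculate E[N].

533/60

E[N | machine 1] = (8+9+10+11)/4 = 19/2.
E[N | machine 2] = (4+5+6+12)/4 = 27/4.
E[N | machine 3] = (6+8+11+13+14)/5 = 52/5.
E[N] = (1/3)·(19/2) + (1/3)·(27/4) + (1/3)·(52/5) = 533/60.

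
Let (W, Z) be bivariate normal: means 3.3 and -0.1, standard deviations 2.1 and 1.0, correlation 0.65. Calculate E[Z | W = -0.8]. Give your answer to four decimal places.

-1.3690

The regression of Z on W has slope ρ·σ_Z/σ_W and passes through (μ_W, μ_Z).
E[Z | W=-0.8] = -0.1 + (0.65)·(1.0/2.1)·(-0.8 − (3.3)) = -0.1 + (0.30952)·(-4.1) = -1.3690.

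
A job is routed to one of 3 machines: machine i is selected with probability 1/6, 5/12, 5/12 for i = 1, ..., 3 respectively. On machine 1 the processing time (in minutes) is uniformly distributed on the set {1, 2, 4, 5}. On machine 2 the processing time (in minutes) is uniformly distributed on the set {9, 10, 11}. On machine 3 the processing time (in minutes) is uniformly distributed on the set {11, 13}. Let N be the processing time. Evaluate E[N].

E[N | machine 1] = (1+2+4+5)/4 = 3.
E[N | machine 2] = (9+10+11)/3 = 10.
E[N | machine 3] = (11+13)/2 = 12.
E[N] = (1/6)·(3) + (5/12)·(10) + (5/12)·(12) = 29/3.

29/3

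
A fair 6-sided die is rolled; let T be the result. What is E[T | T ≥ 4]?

5

Given T ≥ 4, T is equally likely to be any of {4, 5, 6}.
E[T | T ≥ 4] = (4 + 5 + 6) / 3 = 5.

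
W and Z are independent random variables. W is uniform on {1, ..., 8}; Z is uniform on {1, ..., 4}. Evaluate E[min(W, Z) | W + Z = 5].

3/2

P(W + Z = 5) = 1/8.
Summing min(W,Z)·P(x,y) over outcomes with W + Z = 5 gives 3/16.
E[min(W, Z) | W + Z = 5] = (3/16) / (1/8) = 3/2.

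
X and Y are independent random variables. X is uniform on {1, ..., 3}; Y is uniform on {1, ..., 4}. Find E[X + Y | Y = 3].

5

P(Y = 3) = 1/4.
Summing (X+Y)·P(x,y) over outcomes with Y = 3 gives 5/4.
E[X + Y | Y = 3] = (5/4) / (1/4) = 5.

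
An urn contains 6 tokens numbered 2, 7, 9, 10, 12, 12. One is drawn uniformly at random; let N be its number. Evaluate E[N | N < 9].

P(N < 9) = 1/3.
Σ over the event: 2·1/6 + 7·1/6 = 3/2.
E[N | N < 9] = (3/2) / (1/3) = 9/2.

9/2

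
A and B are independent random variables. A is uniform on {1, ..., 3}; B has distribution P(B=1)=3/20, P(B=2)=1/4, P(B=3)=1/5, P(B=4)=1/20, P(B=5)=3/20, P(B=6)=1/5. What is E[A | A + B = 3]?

P(A + B = 3) = 2/15.
Summing A·P(x,y) over outcomes with A + B = 3 gives 11/60.
E[A | A + B = 3] = (11/60) / (2/15) = 11/8.

11/8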